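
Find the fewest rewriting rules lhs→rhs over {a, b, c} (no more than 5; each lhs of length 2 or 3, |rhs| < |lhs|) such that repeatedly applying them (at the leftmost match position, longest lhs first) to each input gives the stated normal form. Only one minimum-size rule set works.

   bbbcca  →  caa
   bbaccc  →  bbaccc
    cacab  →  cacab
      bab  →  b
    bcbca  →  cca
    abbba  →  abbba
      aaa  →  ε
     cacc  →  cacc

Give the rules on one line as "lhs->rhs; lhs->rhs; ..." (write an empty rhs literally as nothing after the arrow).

aaa->; bab->b; bc->c; bcc->ca

  | bbbcca => bbcaa => bcaa => caa
  | bbaccc
  | cacab
  | bab => b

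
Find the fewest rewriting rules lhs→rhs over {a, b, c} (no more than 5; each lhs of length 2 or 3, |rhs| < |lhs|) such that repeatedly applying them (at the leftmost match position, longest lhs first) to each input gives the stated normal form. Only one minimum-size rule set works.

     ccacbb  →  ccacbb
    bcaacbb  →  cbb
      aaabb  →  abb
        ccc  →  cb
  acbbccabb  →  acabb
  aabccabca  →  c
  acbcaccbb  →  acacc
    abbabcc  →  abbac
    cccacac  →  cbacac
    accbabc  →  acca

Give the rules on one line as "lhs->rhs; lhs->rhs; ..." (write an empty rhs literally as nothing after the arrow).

aa->; bc->; ccb->cc; ccc->cb

  | ccacbb
  | bcaacbb => aacbb => cbb
  | aaabb => abb
  | ccc => cb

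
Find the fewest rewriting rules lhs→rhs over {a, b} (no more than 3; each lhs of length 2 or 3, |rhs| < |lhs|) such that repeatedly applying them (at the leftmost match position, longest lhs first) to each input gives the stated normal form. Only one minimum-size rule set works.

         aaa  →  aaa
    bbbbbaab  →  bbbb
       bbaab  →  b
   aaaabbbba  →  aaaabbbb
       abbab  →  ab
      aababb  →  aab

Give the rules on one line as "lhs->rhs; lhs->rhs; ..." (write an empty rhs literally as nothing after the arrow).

ba->b; bab->

  | aaa
  | bbbbbaab => bbbbbab => bbbb
  | bbaab => bbab => b
  | aaaabbbba => aaaabbbb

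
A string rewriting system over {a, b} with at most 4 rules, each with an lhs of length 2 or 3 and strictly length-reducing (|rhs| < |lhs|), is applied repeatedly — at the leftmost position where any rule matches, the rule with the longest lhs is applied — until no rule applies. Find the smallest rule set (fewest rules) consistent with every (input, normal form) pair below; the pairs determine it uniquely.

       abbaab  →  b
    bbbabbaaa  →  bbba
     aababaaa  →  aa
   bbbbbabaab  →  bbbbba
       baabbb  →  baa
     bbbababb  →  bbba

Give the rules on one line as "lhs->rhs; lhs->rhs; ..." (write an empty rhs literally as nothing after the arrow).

aaa->; ab->a; aba->ab; abb->a

  | abbaab => aaab => b
  | bbbabbaaa => bbbaaaa => bbba
  | aababaaa => aabbaaa => aaaaa => aa
  | bbbbbabaab => bbbbbabab => bbbbbabb => bbbbba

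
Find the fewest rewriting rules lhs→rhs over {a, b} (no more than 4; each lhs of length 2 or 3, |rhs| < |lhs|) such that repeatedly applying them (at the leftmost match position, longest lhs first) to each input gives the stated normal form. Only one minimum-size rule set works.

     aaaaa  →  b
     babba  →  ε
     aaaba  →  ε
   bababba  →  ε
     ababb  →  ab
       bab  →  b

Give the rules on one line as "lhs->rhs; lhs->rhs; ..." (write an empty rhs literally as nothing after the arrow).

  | aaaaa => baaa => aa => b
  | babba => bba => ba => ε
  | aaaba => baba => ba => ε
  | bababba => babba => bba => ba => ε

aa->b; ba->; bb->b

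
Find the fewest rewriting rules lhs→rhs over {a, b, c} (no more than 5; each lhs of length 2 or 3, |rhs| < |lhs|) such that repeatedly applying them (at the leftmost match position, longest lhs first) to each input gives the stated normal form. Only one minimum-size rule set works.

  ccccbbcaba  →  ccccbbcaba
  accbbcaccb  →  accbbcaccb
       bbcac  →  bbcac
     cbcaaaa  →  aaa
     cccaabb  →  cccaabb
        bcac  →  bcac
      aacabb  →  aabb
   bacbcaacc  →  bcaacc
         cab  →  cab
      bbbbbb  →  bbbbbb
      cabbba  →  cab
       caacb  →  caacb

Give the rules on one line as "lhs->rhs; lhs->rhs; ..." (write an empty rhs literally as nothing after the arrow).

  | ccccbbcaba
  | accbbcaccb
  | bbcac
  | cbcaaaa => bbaaaa => aaa

aca->a; bac->; bba->; cbc->bb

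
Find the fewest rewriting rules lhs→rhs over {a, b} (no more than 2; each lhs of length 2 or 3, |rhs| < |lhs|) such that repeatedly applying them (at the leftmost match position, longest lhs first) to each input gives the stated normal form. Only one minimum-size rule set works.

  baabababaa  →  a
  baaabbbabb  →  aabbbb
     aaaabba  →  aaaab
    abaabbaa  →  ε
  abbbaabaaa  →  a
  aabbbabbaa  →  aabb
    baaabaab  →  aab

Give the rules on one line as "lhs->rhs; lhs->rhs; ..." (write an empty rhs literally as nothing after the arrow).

  | baabababaa => abababaa => babaa => baa => a
  | baaabbbabb => aabbbabb => aabbbb
  | aaaabba => aaaab
  | abaabbaa => abbaa => aba => ε

aba->; ba->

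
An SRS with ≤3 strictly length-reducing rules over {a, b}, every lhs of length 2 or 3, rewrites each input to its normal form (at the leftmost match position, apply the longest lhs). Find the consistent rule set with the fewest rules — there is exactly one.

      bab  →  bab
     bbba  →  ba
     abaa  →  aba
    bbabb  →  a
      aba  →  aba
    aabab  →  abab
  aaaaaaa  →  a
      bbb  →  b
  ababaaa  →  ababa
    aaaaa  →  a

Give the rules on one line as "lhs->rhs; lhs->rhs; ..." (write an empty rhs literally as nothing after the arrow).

  | bab
  | bbba => ba
  | abaa => aba
  | bbabb => abb => a

aa->a; bb->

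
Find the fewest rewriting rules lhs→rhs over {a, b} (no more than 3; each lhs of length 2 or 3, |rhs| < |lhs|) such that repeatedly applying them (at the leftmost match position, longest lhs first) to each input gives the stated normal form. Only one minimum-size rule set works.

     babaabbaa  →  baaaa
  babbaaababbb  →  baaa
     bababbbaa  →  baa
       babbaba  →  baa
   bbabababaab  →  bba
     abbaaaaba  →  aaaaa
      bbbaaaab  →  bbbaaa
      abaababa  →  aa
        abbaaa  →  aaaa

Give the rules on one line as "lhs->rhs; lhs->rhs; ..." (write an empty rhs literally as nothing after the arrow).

ab->; abb->a

  | babaabbaa => baabbaa => baaaa
  | babbaaababbb => baaaababbb => baaaabbb => baaaab => baaa
  | bababbbaa => babbbaa => babaa => baa
  | babbaba => baaba => baa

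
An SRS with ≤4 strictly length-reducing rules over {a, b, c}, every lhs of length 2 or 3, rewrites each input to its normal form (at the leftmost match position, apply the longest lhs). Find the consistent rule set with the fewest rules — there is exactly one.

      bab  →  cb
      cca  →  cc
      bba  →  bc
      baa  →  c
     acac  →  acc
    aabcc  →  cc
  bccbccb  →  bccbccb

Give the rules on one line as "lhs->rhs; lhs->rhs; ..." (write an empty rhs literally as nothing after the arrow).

  | bab => cb
  | cca => cc
  | bba => bc
  | baa => ca => c

aab->; ba->c; ca->c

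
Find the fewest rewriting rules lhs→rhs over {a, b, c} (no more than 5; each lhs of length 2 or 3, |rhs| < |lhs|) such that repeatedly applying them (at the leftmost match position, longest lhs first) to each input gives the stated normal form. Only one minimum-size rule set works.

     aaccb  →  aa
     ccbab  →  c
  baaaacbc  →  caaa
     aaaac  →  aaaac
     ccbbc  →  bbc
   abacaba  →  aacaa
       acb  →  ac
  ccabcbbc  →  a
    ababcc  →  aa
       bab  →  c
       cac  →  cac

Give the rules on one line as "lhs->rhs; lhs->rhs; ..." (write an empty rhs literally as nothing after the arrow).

  | aaccb => aab => aa
  | ccbab => bab => cb => c
  | baaaacbc => caaacbc => caaacc => caaa
  | aaaac

ab->a; ba->c; cb->c; cc->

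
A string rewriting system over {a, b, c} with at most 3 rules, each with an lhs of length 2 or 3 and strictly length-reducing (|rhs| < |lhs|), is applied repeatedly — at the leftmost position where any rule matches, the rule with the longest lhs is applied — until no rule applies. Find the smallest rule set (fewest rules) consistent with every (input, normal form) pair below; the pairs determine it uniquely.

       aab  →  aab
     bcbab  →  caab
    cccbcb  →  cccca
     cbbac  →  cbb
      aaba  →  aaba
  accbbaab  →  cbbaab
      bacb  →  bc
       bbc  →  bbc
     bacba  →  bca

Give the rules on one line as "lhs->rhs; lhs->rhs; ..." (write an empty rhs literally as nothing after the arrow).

ac->; acb->c; bcb->ca

  | aab
  | bcbab => caab
  | cccbcb => cccca
  | cbbac => cbb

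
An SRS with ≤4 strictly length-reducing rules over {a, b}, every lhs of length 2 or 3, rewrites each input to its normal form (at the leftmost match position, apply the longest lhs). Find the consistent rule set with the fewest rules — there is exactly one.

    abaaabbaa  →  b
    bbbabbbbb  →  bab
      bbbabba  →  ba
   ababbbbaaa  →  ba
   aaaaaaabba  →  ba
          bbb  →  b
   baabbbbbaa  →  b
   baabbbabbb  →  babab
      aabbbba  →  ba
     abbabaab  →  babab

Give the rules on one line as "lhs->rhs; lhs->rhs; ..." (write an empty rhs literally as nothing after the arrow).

  | abaaabbaa => abbabbaa => aaabbaa => babbaa => baaaa => bbaa => baa => bb => b
  | bbbabbbbb => bbabbbbb => babbbbb => baabbb => babbb => baab => bab
  | bbbabba => bbabba => babba => baaa => bba => ba
  | ababbbbaaa => abaabbaaa => ababbaaa => abaaaaa => abbaaa => aaaaa => baaa => bba => ba

aa->b; aab->ab; abb->aa; bb->b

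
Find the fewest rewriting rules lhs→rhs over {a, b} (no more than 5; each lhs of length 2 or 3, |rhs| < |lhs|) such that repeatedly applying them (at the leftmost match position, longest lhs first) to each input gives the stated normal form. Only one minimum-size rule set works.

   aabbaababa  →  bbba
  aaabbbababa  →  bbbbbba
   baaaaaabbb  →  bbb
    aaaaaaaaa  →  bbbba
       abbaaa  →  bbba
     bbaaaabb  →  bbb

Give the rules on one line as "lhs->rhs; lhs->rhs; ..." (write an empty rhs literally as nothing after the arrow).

aa->; aaa->ba; aab->aa; ab->b

  | aabbaababa => aabaababa => aaaababa => baababa => baaaba => bbaba => bbba
  | aaabbbababa => babbbababa => bbbbababa => bbbbbaba => bbbbbba
  | baaaaaabbb => bbaaaabbb => bbbaabbb => bbbaabb => bbbaab => bbbaa => bbb
  | aaaaaaaaa => baaaaaaa => bbaaaaa => bbbaaa => bbbba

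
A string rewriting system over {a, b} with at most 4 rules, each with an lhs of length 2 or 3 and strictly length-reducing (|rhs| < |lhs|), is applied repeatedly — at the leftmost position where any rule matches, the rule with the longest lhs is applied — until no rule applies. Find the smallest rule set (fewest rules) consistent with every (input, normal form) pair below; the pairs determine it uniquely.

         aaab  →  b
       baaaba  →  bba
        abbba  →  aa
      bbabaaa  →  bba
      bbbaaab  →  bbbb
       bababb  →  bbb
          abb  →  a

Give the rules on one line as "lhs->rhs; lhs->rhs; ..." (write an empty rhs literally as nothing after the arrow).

aaa->; aab->b; ab->a

  | aaab => b
  | baaaba => bba
  | abbba => abba => aba => aa
  | bbabaaa => bbaaaa => bba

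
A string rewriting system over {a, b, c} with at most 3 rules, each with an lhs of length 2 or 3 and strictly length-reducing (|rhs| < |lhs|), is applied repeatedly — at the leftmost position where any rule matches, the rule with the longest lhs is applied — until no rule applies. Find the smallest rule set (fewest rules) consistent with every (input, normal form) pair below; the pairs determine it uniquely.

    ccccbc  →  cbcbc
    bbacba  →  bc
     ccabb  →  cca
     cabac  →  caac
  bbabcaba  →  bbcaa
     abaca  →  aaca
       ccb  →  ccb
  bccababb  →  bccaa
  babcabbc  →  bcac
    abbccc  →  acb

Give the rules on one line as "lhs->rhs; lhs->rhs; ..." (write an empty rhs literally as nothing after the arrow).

ab->a; ba->; ccc->cb

  | ccccbc => cbcbc
  | bbacba => bcba => bc
  | ccabb => ccab => cca
  | cabac => caac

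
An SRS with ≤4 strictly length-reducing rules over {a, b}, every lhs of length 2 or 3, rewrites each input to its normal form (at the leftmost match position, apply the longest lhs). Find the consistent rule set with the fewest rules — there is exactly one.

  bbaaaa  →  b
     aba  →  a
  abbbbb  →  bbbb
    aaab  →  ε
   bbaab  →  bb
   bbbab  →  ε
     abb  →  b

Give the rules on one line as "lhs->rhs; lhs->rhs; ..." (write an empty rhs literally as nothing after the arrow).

  | bbaaaa => baaaa => aaaa => baa => aa => b
  | aba => a
  | abbbbb => bbbb
  | aaab => bab => ab => ε

aa->b; ab->; ba->a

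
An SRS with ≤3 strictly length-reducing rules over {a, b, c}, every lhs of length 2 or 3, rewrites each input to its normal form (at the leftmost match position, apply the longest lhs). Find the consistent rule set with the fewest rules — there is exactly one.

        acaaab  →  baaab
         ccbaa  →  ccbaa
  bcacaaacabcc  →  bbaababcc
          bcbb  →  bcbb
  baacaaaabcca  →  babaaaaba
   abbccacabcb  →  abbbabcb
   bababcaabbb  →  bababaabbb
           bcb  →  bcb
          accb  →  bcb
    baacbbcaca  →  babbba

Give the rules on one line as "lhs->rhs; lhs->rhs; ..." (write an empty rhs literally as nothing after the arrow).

ac->b; acb->b; ca->a

  | acaaab => baaab
  | ccbaa
  | bcacaaacabcc => bacaaacabcc => bbaaacabcc => bbaababcc
  | bcbb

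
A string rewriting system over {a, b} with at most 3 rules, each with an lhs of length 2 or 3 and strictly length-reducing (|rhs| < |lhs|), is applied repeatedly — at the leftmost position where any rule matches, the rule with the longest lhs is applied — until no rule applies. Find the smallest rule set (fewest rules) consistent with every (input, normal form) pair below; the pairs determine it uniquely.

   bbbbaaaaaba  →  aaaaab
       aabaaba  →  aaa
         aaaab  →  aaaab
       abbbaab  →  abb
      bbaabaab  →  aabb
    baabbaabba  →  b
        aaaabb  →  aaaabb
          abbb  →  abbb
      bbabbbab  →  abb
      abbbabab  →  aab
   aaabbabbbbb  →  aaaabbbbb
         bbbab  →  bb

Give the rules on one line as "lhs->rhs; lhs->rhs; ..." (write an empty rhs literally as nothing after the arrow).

  | bbbbaaaaaba => bbaaaaaba => aaaaaba => aaaaab
  | aabaaba => aababa => aabba => aaa
  | aaaab
  | abbbaab => abaab => abab => abb

ba->b; bba->a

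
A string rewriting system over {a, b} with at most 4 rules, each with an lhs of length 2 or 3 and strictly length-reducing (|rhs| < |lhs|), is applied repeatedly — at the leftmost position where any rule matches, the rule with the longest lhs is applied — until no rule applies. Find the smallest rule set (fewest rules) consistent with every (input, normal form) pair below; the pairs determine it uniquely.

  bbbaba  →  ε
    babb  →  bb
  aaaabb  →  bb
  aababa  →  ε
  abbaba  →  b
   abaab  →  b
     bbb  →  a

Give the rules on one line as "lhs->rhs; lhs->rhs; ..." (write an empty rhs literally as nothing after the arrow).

ab->b; ba->; bbb->a

  | bbbaba => aaba => aba => ba => ε
  | babb => bb
  | aaaabb => aaabb => aabb => abb => bb
  | aababa => ababa => baba => ba => ε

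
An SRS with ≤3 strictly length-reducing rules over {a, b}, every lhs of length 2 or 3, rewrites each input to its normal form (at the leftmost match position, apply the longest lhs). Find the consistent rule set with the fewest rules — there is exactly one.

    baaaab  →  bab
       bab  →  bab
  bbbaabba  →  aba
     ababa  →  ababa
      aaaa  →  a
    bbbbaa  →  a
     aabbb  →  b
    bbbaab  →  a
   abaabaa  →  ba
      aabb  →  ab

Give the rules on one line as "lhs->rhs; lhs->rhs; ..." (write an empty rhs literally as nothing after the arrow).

  | baaaab => bbaab => aaab => bab
  | bab
  | bbbaabba => abaabba => abbbba => aabba => bbba => aba
  | ababa

aa->b; bb->a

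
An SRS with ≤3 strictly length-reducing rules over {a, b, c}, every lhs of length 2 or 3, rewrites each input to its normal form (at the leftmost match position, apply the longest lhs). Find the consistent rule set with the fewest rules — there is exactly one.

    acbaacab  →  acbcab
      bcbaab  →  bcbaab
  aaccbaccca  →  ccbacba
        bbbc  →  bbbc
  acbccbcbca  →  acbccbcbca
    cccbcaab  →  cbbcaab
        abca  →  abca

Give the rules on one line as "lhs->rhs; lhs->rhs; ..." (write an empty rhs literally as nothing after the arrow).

  | acbaacab => acbcab
  | bcbaab
  | aaccbaccca => ccbaccca => ccbacba
  | bbbc

aac->c; ccc->cb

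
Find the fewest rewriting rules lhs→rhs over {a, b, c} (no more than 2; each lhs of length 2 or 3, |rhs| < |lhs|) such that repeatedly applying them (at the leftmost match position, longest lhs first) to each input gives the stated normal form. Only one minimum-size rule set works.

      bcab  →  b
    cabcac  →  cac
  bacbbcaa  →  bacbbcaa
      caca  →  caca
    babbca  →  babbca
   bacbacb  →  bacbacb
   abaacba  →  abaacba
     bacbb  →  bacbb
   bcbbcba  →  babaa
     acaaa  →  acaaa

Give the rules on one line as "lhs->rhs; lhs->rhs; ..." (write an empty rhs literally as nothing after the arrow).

  | bcab => b
  | cabcac => cac
  | bacbbcaa
  | caca

bcb->ba; cab->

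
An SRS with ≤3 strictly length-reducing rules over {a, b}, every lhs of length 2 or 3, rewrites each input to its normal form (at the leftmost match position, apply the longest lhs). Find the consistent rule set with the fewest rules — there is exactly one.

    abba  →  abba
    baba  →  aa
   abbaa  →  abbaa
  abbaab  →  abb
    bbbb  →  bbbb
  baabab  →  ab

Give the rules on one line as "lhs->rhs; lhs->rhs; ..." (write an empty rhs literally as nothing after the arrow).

aab->; aba->aa; bab->ab

  | abba
  | baba => aba => aa
  | abbaa
  | abbaab => abb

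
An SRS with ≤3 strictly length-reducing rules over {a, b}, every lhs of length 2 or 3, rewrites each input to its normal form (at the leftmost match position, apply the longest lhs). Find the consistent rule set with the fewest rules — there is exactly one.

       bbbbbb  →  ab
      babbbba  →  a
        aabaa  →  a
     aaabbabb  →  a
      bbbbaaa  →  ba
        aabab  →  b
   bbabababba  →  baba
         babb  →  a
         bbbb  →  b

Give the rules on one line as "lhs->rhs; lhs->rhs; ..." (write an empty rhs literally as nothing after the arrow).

aa->b; bb->a; bba->

  | bbbbbb => abbbb => aabb => bbb => ab
  | babbbba => baabba => bbbba => abba => a
  | aabaa => bbaa => a
  | aaabbabb => babbabb => babb => baa => bb => a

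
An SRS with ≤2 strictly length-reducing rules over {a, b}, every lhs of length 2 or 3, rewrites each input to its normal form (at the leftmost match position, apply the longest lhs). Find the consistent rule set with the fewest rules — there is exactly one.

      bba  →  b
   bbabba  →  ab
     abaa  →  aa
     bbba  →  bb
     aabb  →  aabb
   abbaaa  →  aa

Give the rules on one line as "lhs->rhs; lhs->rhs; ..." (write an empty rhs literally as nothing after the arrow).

  | bba => b
  | bbabba => babba => abba => ab
  | abaa => aa
  | bbba => bb

ba->; bab->ab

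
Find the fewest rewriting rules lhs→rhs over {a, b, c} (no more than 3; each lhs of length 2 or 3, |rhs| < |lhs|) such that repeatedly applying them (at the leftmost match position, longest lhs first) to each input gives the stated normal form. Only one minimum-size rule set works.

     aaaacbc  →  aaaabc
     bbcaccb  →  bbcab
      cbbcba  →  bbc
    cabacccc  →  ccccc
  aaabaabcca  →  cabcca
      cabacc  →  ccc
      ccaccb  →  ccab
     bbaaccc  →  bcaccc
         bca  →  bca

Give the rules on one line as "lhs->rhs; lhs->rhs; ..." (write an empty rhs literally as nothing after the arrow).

aba->ba; ba->c; cb->b

  | aaaacbc => aaaabc
  | bbcaccb => bbcacb => bbcab
  | cbbcba => bbcba => bbba => bbc
  | cabacccc => cbacccc => bacccc => ccccc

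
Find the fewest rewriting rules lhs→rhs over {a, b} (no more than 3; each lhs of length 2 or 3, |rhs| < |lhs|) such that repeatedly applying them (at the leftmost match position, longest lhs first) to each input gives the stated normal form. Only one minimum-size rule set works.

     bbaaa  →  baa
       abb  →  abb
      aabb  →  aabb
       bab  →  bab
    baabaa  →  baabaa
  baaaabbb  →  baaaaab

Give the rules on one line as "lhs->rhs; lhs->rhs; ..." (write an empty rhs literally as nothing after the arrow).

bba->b; bbb->ab

  | bbaaa => baa
  | abb
  | aabb
  | bab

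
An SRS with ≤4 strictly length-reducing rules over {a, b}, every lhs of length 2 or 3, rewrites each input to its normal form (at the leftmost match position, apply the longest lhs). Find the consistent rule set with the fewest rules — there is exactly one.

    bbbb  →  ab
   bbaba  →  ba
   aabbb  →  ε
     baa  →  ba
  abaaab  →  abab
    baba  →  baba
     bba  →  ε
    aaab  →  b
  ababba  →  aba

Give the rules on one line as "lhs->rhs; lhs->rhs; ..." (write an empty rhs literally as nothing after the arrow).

  | bbbb => ab
  | bbaba => ba
  | aabbb => aaa => ε
  | baa => ba

aaa->; baa->ba; bba->; bbb->a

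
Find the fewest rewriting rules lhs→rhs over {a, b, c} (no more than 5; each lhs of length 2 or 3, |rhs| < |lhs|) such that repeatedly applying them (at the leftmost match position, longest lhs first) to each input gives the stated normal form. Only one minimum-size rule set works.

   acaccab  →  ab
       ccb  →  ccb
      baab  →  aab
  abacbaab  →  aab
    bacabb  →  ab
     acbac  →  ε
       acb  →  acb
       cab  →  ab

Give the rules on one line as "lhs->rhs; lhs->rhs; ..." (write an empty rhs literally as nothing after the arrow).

aac->; abb->b; ba->a; ca->a

  | acaccab => aaccab => cab => ab
  | ccb
  | baab => aab
  | abacbaab => aacbaab => baab => aab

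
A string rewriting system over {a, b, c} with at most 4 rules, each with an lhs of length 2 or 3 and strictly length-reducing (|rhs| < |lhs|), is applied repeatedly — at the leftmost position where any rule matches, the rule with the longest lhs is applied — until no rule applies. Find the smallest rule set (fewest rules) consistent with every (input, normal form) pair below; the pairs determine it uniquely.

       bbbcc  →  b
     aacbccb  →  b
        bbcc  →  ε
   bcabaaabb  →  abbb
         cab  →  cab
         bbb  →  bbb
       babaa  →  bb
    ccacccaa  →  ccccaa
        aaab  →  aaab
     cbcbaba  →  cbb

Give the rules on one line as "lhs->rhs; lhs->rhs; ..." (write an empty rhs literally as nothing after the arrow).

  | bbbcc => bbc => b
  | aacbccb => abccb => acb => b
  | bbcc => bc => ε
  | bcabaaabb => abaaabb => abaabb => ababb => abbb

ac->; ba->b; bc->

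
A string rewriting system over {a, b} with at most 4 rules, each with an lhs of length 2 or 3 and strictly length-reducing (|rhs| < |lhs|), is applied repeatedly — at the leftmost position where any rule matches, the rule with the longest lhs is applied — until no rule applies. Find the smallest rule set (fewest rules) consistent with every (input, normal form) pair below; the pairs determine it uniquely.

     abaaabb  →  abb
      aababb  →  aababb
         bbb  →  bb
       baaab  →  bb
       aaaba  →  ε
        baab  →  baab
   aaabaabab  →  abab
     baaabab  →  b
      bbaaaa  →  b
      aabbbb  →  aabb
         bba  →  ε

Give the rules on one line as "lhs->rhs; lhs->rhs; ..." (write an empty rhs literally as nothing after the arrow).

aaa->b; bba->; bbb->bb

  | abaaabb => abbbb => abbb => abb
  | aababb
  | bbb => bb
  | baaab => bbb => bb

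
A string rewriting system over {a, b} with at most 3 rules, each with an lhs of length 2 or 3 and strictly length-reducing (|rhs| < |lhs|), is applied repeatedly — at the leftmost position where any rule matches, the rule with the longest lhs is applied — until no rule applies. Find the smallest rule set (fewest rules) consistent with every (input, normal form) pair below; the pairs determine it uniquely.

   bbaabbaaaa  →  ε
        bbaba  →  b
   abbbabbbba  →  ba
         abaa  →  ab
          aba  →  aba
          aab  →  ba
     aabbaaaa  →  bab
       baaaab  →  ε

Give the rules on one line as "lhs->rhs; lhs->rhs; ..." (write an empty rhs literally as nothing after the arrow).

aa->; aab->ba; bb->a

  | bbaabbaaaa => aaabbaaaa => abbaaaa => aaaaaa => aaaa => aa => ε
  | bbaba => aaba => baa => b
  | abbbabbbba => aababbbba => baabbbba => bbabbba => aabbba => babba => baaa => ba
  | abaa => ab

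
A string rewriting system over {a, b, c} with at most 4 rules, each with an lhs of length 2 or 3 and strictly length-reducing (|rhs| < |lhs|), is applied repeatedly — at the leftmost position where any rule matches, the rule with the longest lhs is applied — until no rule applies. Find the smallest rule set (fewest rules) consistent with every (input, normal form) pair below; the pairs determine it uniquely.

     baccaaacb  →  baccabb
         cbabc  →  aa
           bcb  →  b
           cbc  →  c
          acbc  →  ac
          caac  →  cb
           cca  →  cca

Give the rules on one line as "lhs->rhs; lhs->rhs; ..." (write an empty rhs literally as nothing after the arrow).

  | baccaaacb => baccabb
  | cbabc => aabc => aa
  | bcb => b
  | cbc => c

aac->b; bc->; cba->aa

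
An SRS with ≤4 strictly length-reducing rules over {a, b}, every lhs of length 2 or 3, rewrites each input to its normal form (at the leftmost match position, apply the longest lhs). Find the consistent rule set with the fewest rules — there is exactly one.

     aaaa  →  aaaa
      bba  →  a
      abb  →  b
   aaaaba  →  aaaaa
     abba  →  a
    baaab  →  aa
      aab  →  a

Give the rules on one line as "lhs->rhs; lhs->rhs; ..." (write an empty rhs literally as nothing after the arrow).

  | aaaa
  | bba => ba => a
  | abb => b
  | aaaaba => aaaaa

ab->; aba->aa; ba->a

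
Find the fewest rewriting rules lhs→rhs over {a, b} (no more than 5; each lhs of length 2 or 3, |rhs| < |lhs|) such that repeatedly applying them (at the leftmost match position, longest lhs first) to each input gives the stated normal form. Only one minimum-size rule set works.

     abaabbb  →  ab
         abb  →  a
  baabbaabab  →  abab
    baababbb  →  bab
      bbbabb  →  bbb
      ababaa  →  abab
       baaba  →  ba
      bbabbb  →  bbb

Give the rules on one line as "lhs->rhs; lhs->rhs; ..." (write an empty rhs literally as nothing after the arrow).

  | abaabbb => abbb => ab
  | abb => a
  | baabbaabab => bbaabab => abab
  | baababbb => babbb => bab

aa->; aab->; abb->a; bba->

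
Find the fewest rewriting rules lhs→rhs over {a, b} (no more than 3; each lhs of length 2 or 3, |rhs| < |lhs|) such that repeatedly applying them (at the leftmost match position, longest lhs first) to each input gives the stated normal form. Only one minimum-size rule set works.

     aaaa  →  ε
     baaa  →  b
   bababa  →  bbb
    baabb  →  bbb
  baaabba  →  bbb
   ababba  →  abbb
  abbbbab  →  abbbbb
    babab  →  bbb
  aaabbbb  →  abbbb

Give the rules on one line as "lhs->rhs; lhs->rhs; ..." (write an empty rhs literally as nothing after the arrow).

aa->; ba->b

  | aaaa => aa => ε
  | baaa => baa => ba => b
  | bababa => bbaba => bbba => bbb
  | baabb => babb => bbb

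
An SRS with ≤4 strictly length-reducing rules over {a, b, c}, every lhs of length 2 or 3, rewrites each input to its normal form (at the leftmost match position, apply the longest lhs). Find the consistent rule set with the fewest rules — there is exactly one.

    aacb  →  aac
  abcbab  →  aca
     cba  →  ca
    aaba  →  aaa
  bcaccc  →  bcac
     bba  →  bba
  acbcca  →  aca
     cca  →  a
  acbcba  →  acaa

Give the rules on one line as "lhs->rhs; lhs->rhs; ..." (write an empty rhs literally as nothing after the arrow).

  | aacb => aac
  | abcbab => acbab => acab => aca
  | cba => ca
  | aaba => aaa

ab->a; cb->c; cc->; ccb->ca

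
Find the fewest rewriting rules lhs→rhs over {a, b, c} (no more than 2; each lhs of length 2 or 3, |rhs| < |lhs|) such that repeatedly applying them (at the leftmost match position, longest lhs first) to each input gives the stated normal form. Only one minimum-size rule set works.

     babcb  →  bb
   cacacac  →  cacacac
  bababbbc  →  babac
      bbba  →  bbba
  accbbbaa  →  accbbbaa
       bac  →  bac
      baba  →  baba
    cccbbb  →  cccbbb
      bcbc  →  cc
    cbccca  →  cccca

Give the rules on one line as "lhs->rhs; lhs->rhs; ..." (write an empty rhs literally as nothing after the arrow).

acb->b; bc->c

  | babcb => bacb => bb
  | cacacac
  | bababbbc => bababbc => bababc => babac
  | bbba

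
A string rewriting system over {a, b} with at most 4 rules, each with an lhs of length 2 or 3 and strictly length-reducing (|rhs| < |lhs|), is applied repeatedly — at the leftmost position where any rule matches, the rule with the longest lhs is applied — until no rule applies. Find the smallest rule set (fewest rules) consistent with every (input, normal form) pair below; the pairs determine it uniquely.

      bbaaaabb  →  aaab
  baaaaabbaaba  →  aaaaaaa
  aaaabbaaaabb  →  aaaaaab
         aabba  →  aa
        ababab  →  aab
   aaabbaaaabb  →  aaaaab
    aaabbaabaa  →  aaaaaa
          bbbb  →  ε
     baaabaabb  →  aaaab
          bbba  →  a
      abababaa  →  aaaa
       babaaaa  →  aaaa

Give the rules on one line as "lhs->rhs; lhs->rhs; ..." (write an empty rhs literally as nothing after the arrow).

abb->b; ba->a; bab->; bb->

  | bbaaaabb => aaaabb => aaab
  | baaaaabbaaba => aaaaabbaaba => aaaabaaba => aaaaaaba => aaaaaaa
  | aaaabbaaaabb => aaabaaaabb => aaaaaaabb => aaaaaab
  | aabba => aba => aa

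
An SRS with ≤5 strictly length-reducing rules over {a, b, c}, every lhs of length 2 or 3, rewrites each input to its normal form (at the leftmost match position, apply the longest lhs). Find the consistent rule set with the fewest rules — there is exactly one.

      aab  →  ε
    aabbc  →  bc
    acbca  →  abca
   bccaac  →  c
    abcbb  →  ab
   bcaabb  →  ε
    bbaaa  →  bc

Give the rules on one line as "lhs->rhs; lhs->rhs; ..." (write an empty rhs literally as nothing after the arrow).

aa->b; aaa->bc; bb->; cb->b

  | aab => bb => ε
  | aabbc => bbbc => bc
  | acbca => abca
  | bccaac => bccbc => bcbc => bbc => c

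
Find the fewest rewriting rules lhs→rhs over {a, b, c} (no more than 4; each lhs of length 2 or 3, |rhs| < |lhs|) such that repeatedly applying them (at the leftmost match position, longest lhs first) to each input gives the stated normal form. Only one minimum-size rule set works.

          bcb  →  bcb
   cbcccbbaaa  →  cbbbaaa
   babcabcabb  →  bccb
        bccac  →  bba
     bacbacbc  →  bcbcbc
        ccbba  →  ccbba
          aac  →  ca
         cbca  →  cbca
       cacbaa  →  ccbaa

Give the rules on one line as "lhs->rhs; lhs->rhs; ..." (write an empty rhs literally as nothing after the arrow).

  | bcb
  | cbcccbbaaa => cbbabbaaa => cbbbaaa
  | babcabcabb => bcabcabb => bccabb => bccb
  | bccac => bccc => bba

aac->ca; ab->; ac->c; ccc->ba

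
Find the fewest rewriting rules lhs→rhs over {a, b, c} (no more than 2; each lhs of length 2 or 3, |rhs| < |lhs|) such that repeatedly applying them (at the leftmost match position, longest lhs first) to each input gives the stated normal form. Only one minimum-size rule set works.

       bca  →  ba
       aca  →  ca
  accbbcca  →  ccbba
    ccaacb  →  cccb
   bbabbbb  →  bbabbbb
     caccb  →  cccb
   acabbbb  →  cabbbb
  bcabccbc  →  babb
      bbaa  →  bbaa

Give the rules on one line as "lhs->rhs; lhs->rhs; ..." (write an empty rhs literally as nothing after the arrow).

  | bca => ba
  | aca => ca
  | accbbcca => ccbbcca => ccbbca => ccbba
  | ccaacb => ccacb => cccb

ac->c; bc->b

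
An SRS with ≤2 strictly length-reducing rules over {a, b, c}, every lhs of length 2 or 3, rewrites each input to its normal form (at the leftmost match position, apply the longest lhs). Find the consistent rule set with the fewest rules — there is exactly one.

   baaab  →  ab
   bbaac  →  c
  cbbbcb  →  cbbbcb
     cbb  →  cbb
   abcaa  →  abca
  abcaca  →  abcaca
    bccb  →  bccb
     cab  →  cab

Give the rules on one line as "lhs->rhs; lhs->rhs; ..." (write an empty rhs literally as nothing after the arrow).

aa->a; ba->

  | baaab => aab => ab
  | bbaac => bac => c
  | cbbbcb
  | cbb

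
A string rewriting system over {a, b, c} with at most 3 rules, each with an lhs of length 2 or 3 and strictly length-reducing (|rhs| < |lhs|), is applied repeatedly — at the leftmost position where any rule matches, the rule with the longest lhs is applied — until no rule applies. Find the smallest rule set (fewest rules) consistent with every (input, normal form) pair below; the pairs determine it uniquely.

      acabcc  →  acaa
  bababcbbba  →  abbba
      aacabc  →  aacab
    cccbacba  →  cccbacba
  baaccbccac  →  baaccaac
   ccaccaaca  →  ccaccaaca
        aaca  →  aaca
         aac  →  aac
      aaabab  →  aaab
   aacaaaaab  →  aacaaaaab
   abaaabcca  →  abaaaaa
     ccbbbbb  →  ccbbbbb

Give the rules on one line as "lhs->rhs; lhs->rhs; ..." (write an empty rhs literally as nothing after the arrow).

bab->bc; bc->b; bcc->a

  | acabcc => acaa
  | bababcbbba => bcabcbbba => babcbbba => bccbbba => abbba
  | aacabc => aacab
  | cccbacba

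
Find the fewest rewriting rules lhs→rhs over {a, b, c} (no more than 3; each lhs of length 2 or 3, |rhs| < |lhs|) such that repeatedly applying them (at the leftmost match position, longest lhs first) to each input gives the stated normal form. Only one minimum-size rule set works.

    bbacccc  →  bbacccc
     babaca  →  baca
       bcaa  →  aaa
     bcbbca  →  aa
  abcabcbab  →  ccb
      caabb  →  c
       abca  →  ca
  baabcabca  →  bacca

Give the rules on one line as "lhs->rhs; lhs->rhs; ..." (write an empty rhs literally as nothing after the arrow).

  | bbacccc
  | babaca => baca
  | bcaa => aaa
  | bcbbca => abbca => bca => aa

ab->; bc->a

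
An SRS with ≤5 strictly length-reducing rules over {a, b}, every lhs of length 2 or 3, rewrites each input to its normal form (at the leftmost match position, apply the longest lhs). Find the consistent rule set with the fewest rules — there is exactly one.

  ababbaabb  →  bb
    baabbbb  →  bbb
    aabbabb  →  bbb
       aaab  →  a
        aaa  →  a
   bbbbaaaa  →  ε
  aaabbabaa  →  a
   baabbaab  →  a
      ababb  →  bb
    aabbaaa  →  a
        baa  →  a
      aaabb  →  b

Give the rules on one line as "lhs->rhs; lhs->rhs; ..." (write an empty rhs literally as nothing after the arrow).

  | ababbaabb => aabbaabb => bbaabb => babb => bb
  | baabbbb => abbbb => bbb
  | aabbabb => bbabb => bbb
  | aaab => ab => a

aa->; ab->a; abb->b; ba->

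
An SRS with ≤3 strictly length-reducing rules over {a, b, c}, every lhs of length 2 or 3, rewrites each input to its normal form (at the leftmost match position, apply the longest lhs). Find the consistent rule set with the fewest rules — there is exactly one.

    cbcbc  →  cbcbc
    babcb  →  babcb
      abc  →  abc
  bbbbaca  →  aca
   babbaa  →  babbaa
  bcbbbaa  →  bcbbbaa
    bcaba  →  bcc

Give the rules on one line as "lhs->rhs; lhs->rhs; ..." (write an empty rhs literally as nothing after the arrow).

  | cbcbc
  | babcb
  | abc
  | bbbbaca => bbbaca => bbaca => baca => aca

aba->c; bac->ac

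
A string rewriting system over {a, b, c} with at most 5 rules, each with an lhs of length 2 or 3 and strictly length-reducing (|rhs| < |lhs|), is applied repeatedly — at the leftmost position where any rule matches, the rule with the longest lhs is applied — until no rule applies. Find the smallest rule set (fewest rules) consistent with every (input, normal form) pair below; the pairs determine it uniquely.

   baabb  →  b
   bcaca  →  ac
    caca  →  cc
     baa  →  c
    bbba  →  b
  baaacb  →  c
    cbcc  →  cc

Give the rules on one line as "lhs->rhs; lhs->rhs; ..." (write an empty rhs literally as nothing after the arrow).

  | baabb => cabb => cbb => b
  | bcaca => aca => ac
  | caca => cca => cc
  | baa => ca => c

ba->c; bc->; ca->c; cb->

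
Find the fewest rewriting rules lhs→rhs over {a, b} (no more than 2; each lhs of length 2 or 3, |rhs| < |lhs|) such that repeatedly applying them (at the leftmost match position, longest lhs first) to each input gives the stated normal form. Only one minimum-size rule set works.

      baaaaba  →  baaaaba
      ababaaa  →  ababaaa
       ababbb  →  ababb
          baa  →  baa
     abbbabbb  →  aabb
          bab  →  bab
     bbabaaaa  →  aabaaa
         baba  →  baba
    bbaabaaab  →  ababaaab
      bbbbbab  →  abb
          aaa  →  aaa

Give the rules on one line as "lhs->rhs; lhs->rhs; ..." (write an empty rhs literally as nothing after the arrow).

  | baaaaba
  | ababaaa
  | ababbb => ababb
  | baa

bba->ab; bbb->bb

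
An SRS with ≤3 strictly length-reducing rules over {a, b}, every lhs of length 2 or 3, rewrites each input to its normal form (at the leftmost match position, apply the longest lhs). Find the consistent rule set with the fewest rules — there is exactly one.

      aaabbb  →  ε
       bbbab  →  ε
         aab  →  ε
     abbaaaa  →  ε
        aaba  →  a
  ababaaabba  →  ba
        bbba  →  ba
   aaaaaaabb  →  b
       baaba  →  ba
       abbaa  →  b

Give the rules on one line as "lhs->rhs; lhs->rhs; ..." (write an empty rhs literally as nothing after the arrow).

  | aaabbb => babbb => bbbb => bb => ε
  | bbbab => bab => bb => ε
  | aab => bb => ε
  | abbaaaa => bbaaaa => aaaa => baa => bb => ε

aa->b; ab->b; bb->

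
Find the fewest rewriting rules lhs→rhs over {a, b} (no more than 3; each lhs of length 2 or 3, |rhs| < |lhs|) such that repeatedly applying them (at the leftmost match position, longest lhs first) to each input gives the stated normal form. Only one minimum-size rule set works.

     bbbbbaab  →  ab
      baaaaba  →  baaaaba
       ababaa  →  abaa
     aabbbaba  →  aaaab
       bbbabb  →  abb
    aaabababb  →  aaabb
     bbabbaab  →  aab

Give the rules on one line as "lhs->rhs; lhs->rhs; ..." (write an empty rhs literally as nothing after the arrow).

  | bbbbbaab => bbbbaab => bbbaab => bbaab => abab => ab
  | baaaaba
  | ababaa => abaa
  | aabbbaba => aabbaba => aaabba => aaaab

bab->b; bba->ab; bbb->bb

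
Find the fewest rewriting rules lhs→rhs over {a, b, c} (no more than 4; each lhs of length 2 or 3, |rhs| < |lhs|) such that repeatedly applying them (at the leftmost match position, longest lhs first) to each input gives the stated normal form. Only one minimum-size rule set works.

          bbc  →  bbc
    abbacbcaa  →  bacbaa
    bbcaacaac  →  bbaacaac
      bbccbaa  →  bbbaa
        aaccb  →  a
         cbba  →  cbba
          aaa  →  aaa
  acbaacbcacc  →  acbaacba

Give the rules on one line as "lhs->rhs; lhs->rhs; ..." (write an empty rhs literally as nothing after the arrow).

  | bbc
  | abbacbcaa => bacbcaa => bacbaa
  | bbcaacaac => bbaacaac
  | bbccbaa => bbbaa

ab->; bca->ba; cc->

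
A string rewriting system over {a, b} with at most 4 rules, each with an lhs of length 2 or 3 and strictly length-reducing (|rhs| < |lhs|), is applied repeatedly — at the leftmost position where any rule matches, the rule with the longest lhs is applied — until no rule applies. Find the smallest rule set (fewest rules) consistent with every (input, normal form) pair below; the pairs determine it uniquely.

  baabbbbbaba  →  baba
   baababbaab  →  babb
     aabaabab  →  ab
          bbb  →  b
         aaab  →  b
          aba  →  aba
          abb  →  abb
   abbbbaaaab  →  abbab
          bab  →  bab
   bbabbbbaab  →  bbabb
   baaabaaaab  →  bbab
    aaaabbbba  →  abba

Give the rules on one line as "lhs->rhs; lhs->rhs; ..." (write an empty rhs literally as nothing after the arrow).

aaa->; aab->; bbb->b

  | baabbbbbaba => bbbbbaba => bbbaba => baba
  | baababbaab => babbaab => babb
  | aabaabab => aabab => ab
  | bbb => b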